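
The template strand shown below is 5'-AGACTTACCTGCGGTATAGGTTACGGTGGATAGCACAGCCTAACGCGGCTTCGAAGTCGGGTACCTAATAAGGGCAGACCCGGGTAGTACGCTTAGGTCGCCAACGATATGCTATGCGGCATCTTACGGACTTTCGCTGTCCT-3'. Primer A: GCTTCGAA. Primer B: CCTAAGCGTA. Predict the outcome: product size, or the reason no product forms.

Primer A (GCTTCGAA) matches the top strand at positions 48–55; it acts as a forward primer.
Primer B's reverse complement is TACGCTTAGG, matching the top strand at positions 88–97; it acts as a reverse primer.
The 3' ends face each other across positions 48–97, giving a 50 bp product.

Yes — a 50 bp product.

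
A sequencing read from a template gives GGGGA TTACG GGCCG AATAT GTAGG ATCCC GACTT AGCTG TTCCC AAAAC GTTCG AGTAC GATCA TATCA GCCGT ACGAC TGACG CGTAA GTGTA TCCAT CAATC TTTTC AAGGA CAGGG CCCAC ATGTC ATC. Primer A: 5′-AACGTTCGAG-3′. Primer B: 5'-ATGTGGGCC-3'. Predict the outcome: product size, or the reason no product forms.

Primer A (AACGTTCGAG) matches the top strand at positions 48–57; it acts as a forward primer.
Primer B's reverse complement is GGCCCACAT, matching the top strand at positions 119–127; it acts as a reverse primer.
The 3' ends face each other across positions 48–127, giving an 80 bp product.

Yes — an 80 bp product.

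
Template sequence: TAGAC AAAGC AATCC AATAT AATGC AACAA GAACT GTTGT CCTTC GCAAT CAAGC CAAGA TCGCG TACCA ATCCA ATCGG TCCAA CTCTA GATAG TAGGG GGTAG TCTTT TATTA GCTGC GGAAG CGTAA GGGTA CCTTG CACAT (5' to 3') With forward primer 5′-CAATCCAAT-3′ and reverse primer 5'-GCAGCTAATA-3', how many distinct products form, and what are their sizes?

Two products: 111 bp, 52 bp

The forward primer CAATCCAAT matches the top strand at positions 10–18, 69–77.
The reverse primer's reverse complement is TATTAGCTGC, matching at positions 111–120.
Each forward site pairs with the reverse site to give a product ending at position 120: sizes 111, 52 bp.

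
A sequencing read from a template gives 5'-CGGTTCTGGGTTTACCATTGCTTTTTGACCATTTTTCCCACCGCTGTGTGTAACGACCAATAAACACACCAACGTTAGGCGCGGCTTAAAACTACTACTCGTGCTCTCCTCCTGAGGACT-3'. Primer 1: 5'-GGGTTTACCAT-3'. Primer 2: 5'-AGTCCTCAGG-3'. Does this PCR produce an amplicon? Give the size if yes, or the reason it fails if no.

Primer 1 (GGGTTTACCAT) matches the top strand at positions 8–18; it acts as a forward primer.
Primer 2's reverse complement is CCTGAGGACT, matching the top strand at positions 111–120; it acts as a reverse primer.
The 3' ends face each other across positions 8–120, giving a 113 bp product.

Yes — a 113 bp product.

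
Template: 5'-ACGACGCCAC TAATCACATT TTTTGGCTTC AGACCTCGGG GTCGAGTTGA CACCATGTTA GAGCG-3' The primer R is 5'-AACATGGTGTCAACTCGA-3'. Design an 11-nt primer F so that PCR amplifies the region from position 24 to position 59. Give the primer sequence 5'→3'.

5'-TGGCTTCAGAC-3'

The reverse primer's reverse complement TCGAGTTGACACCATGTT matches the template at positions 42–59; the product starts at position 24.
The forward primer is identical to the top strand over positions 24–34: TGGCTTCAGAC.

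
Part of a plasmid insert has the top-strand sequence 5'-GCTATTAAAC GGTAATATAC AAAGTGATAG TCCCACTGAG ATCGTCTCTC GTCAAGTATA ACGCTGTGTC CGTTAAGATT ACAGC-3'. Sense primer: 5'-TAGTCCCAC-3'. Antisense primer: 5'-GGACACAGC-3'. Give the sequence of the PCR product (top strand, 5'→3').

The forward primer matches the template at positions 28–36.
Taking the reverse complement of GGACACAGC gives GCTGTGTCC, found at positions 63–71 on the template; the primer anneals here to the top strand with its 3' end pointing upstream.
The product is the template from position 28 through 71 (44 bp).

5'-TAGTCCCACTGAGATCGTCTCTCGTCAAGTATAACGCTGTGTCC-3'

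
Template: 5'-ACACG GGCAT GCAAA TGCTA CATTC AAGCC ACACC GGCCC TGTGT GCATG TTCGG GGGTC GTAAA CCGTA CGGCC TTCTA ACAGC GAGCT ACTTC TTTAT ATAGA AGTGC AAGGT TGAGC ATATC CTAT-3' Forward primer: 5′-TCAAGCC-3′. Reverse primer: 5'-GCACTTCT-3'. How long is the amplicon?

87 bp

The forward primer matches the template at positions 24–30.
The reverse primer's reverse complement is AGAAGTGC, which matches the template at positions 103–110.
Product length = (reverse-primer end) − (forward-primer start) + 1 = 110 − 24 + 1 = 87 bp.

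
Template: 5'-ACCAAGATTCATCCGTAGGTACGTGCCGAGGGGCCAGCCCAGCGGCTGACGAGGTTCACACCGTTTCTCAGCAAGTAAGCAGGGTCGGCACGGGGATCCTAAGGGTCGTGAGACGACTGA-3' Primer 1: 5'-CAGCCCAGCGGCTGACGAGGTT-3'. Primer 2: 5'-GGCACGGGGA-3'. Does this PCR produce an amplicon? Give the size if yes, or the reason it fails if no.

No product — both primers anneal to the same strand and extend in the same direction.

Primer 1 (CAGCCCAGCGGCTGACGAGGTT) matches the top strand at positions 35–56 (3' end points downstream).
Primer 2 (GGCACGGGGA) also matches the top strand directly, at positions 87–96 — its reverse complement TCCCCGTGCC is not present.
Both primers anneal to the bottom strand with 3' ends pointing the same way, so neither can prime synthesis back toward the other.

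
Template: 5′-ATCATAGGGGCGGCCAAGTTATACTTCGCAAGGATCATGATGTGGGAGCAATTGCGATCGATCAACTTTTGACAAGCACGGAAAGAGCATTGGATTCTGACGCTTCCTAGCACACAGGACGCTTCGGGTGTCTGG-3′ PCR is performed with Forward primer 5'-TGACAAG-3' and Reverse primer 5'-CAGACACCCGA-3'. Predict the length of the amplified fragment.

Scanning the template, TGACAAG occurs at positions 70–76; this primer anneals to the bottom strand there with its 3' end pointing downstream.
The reverse primer's reverse complement is TCGGGTGTCTG, which matches the template at positions 124–134.
Product length = (reverse-primer end) − (forward-primer start) + 1 = 134 − 70 + 1 = 65 bp.

65 bp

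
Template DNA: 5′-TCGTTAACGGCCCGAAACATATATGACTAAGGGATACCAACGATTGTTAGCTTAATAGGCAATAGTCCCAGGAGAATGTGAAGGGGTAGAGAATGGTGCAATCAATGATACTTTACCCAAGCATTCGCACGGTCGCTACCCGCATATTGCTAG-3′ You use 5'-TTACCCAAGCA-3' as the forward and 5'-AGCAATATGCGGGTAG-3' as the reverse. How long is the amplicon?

The forward primer matches the template at positions 113–123.
Reverse complement of the reverse primer: CTACCCGCATATTGCT. This occurs on the top strand at positions 136–151.
Amplicon spans positions 113–151: 39 bp.

39 bp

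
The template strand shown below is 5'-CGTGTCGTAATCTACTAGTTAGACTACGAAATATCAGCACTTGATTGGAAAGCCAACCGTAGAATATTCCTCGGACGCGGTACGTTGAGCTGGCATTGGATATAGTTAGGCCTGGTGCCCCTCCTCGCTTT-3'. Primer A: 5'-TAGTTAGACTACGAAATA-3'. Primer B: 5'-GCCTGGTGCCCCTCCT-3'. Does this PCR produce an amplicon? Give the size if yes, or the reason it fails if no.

Primer A (TAGTTAGACTACGAAATA) matches the top strand at positions 16–33 (3' end points downstream).
Primer B (GCCTGGTGCCCCTCCT) also matches the top strand directly, at positions 110–125 — its reverse complement AGGAGGGGCACCAGGC is not present.
Both primers anneal to the bottom strand with 3' ends pointing the same way, so neither can prime synthesis back toward the other.

No product — both primers anneal to the same strand and extend in the same direction.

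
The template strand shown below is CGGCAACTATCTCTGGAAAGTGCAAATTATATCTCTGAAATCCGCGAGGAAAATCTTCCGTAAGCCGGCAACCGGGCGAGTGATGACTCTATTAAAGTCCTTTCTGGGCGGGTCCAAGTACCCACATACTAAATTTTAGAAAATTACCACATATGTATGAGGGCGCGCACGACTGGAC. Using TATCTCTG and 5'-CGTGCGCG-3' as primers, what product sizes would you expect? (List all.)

164 bp, 142 bp

The forward primer TATCTCTG matches the top strand at positions 8–15, 30–37.
The reverse primer's reverse complement is CGCGCACG, matching at positions 164–171.
Each forward site pairs with the reverse site to give a product ending at position 171: sizes 164, 142 bp.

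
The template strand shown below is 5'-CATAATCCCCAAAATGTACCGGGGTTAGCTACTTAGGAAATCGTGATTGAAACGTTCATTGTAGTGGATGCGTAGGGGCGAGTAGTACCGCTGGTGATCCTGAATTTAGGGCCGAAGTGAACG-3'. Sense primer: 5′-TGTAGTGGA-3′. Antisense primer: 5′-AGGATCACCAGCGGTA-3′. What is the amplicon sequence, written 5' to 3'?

The forward primer matches the template at positions 60–68.
Reverse complement of the reverse primer: TACCGCTGGTGATCCT. This occurs on the top strand at positions 86–101.
The product is the template from position 60 through 101 (42 bp).

5'-TGTAGTGGATGCGTAGGGGCGAGTAGTACCGCTGGTGATCCT-3'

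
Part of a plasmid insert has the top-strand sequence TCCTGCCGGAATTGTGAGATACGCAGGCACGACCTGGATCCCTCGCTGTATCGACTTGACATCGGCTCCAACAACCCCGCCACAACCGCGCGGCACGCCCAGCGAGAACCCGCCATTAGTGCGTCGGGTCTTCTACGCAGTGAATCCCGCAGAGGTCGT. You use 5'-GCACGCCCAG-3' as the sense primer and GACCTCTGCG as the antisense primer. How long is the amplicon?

Scanning the template, GCACGCCCAG occurs at positions 93–102; this primer anneals to the bottom strand there with its 3' end pointing downstream.
Taking the reverse complement of GACCTCTGCG gives CGCAGAGGTC, found at positions 148–157 on the template; the primer anneals here to the top strand with its 3' end pointing upstream.
Product length = (reverse-primer end) − (forward-primer start) + 1 = 157 − 93 + 1 = 65 bp.

65 bp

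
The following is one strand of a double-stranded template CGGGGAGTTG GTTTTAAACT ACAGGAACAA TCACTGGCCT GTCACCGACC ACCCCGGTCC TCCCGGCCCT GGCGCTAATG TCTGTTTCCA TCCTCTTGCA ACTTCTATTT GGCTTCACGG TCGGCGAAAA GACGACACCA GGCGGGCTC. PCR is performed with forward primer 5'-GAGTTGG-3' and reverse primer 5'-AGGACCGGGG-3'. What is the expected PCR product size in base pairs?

Scanning the template, GAGTTGG occurs at positions 5–11; this primer anneals to the bottom strand there with its 3' end pointing downstream.
Taking the reverse complement of AGGACCGGGG gives CCCCGGTCCT, found at positions 52–61 on the template; the primer anneals here to the top strand with its 3' end pointing upstream.
Amplicon spans positions 5–61: 57 bp.

57 bp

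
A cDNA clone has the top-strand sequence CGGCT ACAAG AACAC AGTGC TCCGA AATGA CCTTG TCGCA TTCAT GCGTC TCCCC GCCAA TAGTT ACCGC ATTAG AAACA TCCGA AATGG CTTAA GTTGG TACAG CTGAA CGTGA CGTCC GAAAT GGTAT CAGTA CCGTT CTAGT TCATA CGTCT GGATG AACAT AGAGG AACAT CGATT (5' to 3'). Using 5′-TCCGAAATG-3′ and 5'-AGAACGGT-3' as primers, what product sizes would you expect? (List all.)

122 bp, 62 bp, 25 bp

The forward primer TCCGAAATG matches the top strand at positions 21–29, 81–89, 118–126.
The reverse primer's reverse complement is ACCGTTCT, matching at positions 135–142.
Each forward site pairs with the reverse site to give a product ending at position 142: sizes 122, 62, 25 bp.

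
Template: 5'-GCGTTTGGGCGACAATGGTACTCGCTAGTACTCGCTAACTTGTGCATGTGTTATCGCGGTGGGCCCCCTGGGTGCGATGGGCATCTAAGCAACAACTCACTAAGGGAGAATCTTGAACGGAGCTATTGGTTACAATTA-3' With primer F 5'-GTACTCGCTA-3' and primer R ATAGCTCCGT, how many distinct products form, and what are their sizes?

Two products: 109 bp, 99 bp

The forward primer GTACTCGCTA matches the top strand at positions 18–27, 28–37.
The reverse primer's reverse complement is ACGGAGCTAT, matching at positions 117–126.
Each forward site pairs with the reverse site to give a product ending at position 126: sizes 109, 99 bp.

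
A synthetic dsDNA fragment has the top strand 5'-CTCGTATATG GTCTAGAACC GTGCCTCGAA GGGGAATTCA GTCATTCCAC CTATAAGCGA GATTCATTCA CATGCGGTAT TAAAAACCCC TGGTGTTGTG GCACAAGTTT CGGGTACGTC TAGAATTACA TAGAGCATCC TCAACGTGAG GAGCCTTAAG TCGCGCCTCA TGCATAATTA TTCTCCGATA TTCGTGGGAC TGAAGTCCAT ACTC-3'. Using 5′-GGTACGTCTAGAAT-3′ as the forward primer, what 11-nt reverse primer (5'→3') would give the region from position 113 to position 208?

The product's 3' end on the top strand is position 208.
The reverse primer anneals to the top strand over positions 198–208, i.e. to GACTGAAGTCC.
Its sequence written 5'→3' is the reverse complement: GGACTTCAGTC.

5'-GGACTTCAGTC-3'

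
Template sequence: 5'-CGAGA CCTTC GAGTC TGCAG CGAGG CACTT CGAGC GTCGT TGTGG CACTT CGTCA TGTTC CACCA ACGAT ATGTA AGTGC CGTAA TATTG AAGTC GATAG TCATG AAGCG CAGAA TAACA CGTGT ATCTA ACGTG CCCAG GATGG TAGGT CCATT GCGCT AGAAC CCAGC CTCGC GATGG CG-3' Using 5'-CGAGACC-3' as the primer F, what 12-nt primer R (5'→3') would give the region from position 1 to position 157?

5'-GCAATGGACCTA-3'

The product's 3' end on the top strand is position 157.
The reverse primer anneals to the top strand over positions 146–157, i.e. to TAGGTCCATTGC.
Its sequence written 5'→3' is the reverse complement: GCAATGGACCTA.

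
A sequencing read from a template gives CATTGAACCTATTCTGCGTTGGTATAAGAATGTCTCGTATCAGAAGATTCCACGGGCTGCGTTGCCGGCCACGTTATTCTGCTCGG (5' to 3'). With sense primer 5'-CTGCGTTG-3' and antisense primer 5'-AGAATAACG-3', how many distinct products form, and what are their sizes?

The forward primer CTGCGTTG matches the top strand at positions 14–21, 57–64.
The reverse primer's reverse complement is CGTTATTCT, matching at positions 72–80.
Each forward site pairs with the reverse site to give a product ending at position 80: sizes 67, 24 bp.

Two products: 67 bp, 24 bp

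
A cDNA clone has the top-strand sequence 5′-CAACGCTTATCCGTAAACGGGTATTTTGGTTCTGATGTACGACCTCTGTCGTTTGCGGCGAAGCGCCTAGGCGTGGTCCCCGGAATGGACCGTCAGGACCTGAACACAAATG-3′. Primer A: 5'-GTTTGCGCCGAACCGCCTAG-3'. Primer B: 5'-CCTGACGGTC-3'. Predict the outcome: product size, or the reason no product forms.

Primer A (GTTTGCGCCGAACCGCCTAG) does not match the top strand, and its reverse complement CTAGGCGGTTCGGCGCAAAC does not match either.
With no annealing site for primer A, no amplification occurs.

No product — primer A has no binding site in the template.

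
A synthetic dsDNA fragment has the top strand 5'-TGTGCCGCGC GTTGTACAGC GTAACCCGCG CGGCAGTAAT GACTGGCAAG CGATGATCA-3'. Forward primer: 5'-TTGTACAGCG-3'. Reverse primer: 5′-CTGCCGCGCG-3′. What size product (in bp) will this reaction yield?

25 bp

The forward primer matches the template at positions 12–21.
Reverse complement of the reverse primer: CGCGCGGCAG. This occurs on the top strand at positions 27–36.
The product runs from position 12 to position 36, so its length is 36 − 12 + 1 = 25 bp.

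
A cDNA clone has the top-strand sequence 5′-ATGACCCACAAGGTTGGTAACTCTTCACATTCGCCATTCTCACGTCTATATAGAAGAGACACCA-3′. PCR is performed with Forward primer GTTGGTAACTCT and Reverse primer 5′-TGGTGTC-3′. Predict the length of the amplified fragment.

52 bp

Scanning the template, GTTGGTAACTCT occurs at positions 13–24; this primer anneals to the bottom strand there with its 3' end pointing downstream.
Taking the reverse complement of TGGTGTC gives GACACCA, found at positions 58–64 on the template; the primer anneals here to the top strand with its 3' end pointing upstream.
Amplicon spans positions 13–64: 52 bp.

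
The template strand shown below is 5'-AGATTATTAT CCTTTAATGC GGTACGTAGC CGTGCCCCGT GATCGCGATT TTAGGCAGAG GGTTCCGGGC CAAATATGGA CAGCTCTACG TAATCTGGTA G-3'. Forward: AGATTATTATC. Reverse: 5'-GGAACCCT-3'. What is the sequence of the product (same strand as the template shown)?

5'-AGATTATTATCCTTTAATGCGGTACGTAGCCGTGCCCCGTGATCGCGATTTTAGGCAGAGGGTTCC-3'

Scanning the template, AGATTATTATC occurs at positions 1–11; this primer anneals to the bottom strand there with its 3' end pointing downstream.
Reverse complement of the reverse primer: AGGGTTCC. This occurs on the top strand at positions 59–66.
The product is the template from position 1 through 66 (66 bp).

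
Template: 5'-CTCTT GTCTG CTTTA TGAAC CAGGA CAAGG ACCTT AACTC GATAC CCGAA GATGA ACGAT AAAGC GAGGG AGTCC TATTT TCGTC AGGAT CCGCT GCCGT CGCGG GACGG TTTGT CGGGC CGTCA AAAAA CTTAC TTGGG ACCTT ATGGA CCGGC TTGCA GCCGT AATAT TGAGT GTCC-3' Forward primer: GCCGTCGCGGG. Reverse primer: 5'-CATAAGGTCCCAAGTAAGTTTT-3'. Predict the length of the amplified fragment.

53 bp

Forward primer GCCGTCGCGGG is found on the top strand at positions 96–106.
Taking the reverse complement of CATAAGGTCCCAAGTAAGTTTT gives AAAACTTACTTGGGACCTTATG, found at positions 127–148 on the template; the primer anneals here to the top strand with its 3' end pointing upstream.
Amplicon spans positions 96–148: 53 bp.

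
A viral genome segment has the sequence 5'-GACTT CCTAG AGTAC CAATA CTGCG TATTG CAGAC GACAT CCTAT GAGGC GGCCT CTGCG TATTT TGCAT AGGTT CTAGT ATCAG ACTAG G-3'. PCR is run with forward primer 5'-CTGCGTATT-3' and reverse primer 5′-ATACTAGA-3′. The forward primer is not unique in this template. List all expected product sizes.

The forward primer CTGCGTATT matches the top strand at positions 21–29, 56–64.
The reverse primer's reverse complement is TCTAGTAT, matching at positions 75–82.
Each forward site pairs with the reverse site to give a product ending at position 82: sizes 62, 27 bp.

62 bp, 27 bp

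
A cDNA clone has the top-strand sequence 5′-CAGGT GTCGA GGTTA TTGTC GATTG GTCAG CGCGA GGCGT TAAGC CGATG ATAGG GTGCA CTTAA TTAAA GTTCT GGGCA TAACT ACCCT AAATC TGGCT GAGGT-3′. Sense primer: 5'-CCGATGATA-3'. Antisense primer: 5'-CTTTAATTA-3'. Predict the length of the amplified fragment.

27 bp

Scanning the template, CCGATGATA occurs at positions 45–53; this primer anneals to the bottom strand there with its 3' end pointing downstream.
The reverse primer's reverse complement is TAATTAAAG, which matches the template at positions 63–71.
The product runs from position 45 to position 71, so its length is 71 − 45 + 1 = 27 bp.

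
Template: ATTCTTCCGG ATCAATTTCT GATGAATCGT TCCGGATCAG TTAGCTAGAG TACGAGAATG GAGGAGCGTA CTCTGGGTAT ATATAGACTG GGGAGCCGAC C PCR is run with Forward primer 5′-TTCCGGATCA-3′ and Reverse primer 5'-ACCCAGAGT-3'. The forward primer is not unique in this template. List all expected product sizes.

74 bp, 49 bp

The forward primer TTCCGGATCA matches the top strand at positions 5–14, 30–39.
The reverse primer's reverse complement is ACTCTGGGT, matching at positions 70–78.
Each forward site pairs with the reverse site to give a product ending at position 78: sizes 74, 49 bp.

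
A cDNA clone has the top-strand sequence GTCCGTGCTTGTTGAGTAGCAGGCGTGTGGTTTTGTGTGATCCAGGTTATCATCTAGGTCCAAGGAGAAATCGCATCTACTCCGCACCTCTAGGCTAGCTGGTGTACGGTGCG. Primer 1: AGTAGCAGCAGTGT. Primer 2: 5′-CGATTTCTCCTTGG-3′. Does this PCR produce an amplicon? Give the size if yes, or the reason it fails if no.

Primer 1 (AGTAGCAGCAGTGT) does not match the top strand, and its reverse complement ACACTGCTGCTACT does not match either.
With no annealing site for primer 1, no amplification occurs.

No product — primer 1 has no binding site in the template.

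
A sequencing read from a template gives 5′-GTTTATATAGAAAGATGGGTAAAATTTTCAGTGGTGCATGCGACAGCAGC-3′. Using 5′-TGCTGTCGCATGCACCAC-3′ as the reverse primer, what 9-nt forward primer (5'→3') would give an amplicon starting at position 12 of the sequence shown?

The reverse primer's reverse complement GTGGTGCATGCGACAGCA matches the template at positions 31–48; the product starts at position 12.
The forward primer is identical to the top strand over positions 12–20: AAGATGGGT.

5'-AAGATGGGT-3'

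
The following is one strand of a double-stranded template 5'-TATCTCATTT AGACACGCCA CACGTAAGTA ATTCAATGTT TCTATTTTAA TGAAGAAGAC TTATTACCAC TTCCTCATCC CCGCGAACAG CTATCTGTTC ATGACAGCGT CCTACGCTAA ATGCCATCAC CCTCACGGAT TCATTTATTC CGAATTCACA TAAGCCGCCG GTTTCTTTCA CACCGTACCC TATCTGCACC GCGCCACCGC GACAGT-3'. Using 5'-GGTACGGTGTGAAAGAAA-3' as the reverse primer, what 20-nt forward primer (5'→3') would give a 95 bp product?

5'-CTGTTCATGACAGCGTCCTA-3'

The reverse primer's reverse complement TTTCTTTCACACCGTACC matches the template at positions 172–189, so the product ends at position 189.
A 95 bp product then starts at position 189 − 95 + 1 = 95.
The forward primer is identical to the top strand there: CTGTTCATGACAGCGTCCTA.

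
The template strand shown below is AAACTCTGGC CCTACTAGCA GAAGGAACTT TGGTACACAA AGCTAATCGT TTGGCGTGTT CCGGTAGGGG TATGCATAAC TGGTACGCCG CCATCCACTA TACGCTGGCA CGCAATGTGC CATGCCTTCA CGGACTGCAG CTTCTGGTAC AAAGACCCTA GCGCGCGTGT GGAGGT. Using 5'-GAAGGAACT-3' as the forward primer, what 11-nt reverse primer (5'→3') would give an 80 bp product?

5'-TAGTGGATGGC-3'

The forward primer binds at positions 21–29, so an 80 bp product ends at position 21 + 80 − 1 = 100.
The reverse primer anneals to the top strand over positions 90–100, i.e. to GCCATCCACTA.
Its sequence written 5'→3' is the reverse complement: TAGTGGATGGC.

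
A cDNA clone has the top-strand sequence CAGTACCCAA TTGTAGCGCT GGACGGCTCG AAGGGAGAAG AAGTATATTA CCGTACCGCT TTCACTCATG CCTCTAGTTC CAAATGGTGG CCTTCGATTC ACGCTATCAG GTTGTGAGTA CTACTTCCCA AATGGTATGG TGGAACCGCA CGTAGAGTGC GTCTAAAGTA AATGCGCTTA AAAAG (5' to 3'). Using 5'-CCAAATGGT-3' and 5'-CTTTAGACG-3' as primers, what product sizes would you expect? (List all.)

89 bp, 41 bp

The forward primer CCAAATGGT matches the top strand at positions 80–88, 128–136.
The reverse primer's reverse complement is CGTCTAAAG, matching at positions 160–168.
Each forward site pairs with the reverse site to give a product ending at position 168: sizes 89, 41 bp.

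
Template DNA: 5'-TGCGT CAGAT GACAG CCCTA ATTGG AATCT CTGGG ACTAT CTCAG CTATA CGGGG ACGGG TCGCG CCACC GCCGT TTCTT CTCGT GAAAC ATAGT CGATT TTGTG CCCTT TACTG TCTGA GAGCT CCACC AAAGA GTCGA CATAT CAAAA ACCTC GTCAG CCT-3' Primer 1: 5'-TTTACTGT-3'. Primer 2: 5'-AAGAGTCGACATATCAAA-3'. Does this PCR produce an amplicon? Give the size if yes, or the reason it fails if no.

No product — both primers anneal to the same strand and extend in the same direction.

Primer 1 (TTTACTGT) matches the top strand at positions 109–116 (3' end points downstream).
Primer 2 (AAGAGTCGACATATCAAA) also matches the top strand directly, at positions 132–149 — its reverse complement TTTGATATGTCGACTCTT is not present.
Both primers anneal to the bottom strand with 3' ends pointing the same way, so neither can prime synthesis back toward the other.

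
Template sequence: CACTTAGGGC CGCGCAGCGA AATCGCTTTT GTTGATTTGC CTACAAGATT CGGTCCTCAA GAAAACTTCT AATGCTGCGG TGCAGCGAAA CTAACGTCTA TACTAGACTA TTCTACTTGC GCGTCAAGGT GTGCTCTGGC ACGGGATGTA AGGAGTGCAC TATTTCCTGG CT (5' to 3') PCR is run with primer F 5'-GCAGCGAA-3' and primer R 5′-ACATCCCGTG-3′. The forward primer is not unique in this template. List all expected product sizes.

136 bp, 68 bp

The forward primer GCAGCGAA matches the top strand at positions 14–21, 82–89.
The reverse primer's reverse complement is CACGGGATGT, matching at positions 140–149.
Each forward site pairs with the reverse site to give a product ending at position 149: sizes 136, 68 bp.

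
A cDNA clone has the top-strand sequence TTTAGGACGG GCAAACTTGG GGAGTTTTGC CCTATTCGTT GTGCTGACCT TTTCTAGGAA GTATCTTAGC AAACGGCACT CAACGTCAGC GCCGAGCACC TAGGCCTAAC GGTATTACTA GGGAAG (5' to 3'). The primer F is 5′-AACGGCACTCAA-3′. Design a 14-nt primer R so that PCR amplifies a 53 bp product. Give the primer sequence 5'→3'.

The forward primer binds at positions 72–83, so a 53 bp product ends at position 72 + 53 − 1 = 124.
The reverse primer anneals to the top strand over positions 111–124, i.e. to GGTATTACTAGGGA.
Its sequence written 5'→3' is the reverse complement: TCCCTAGTAATACC.

5'-TCCCTAGTAATACC-3'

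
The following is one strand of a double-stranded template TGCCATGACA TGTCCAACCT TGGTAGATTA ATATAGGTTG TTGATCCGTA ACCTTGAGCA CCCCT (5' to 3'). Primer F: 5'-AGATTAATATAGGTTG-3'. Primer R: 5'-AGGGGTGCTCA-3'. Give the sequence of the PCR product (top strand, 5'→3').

The forward primer matches the template at positions 25–40.
Reverse complement of the reverse primer: TGAGCACCCCT. This occurs on the top strand at positions 55–65.
The product is the template from position 25 through 65 (41 bp).

5'-AGATTAATATAGGTTGTTGATCCGTAACCTTGAGCACCCCT-3'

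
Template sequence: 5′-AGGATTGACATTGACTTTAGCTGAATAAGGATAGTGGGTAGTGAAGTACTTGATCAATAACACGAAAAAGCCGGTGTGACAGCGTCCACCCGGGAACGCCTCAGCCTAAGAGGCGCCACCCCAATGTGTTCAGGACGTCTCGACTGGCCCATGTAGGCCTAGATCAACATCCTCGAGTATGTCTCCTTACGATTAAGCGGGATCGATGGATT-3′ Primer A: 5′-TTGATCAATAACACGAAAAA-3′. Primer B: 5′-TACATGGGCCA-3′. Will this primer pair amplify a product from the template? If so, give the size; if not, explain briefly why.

Primer A (TTGATCAATAACACGAAAAA) matches the top strand at positions 50–69; it acts as a forward primer.
Primer B's reverse complement is TGGCCCATGTA, matching the top strand at positions 145–155; it acts as a reverse primer.
The 3' ends face each other across positions 50–155, giving a 106 bp product.

Yes — a 106 bp product.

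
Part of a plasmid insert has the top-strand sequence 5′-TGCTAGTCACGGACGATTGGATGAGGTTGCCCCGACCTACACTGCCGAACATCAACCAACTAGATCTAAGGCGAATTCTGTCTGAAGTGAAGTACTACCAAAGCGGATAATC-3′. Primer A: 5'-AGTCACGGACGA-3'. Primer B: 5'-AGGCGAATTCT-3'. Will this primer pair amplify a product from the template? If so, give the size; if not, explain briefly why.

Primer A (AGTCACGGACGA) matches the top strand at positions 5–16 (3' end points downstream).
Primer B (AGGCGAATTCT) also matches the top strand directly, at positions 69–79 — its reverse complement AGAATTCGCCT is not present.
Both primers anneal to the bottom strand with 3' ends pointing the same way, so neither can prime synthesis back toward the other.

No product — both primers anneal to the same strand and extend in the same direction.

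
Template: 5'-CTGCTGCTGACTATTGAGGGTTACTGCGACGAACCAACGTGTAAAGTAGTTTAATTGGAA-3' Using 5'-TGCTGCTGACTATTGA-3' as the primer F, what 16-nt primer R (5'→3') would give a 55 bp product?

5'-AATTAAACTACTTTAC-3'

The forward primer binds at positions 2–17, so a 55 bp product ends at position 2 + 55 − 1 = 56.
The reverse primer anneals to the top strand over positions 41–56, i.e. to GTAAAGTAGTTTAATT.
Its sequence written 5'→3' is the reverse complement: AATTAAACTACTTTAC.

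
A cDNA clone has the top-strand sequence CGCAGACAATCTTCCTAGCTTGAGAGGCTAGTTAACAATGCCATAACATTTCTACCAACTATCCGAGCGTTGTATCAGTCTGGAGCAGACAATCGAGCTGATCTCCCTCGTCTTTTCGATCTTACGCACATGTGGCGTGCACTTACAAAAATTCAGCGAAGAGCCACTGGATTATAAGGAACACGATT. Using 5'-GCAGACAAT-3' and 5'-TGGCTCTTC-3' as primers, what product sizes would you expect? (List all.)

165 bp, 82 bp

The forward primer GCAGACAAT matches the top strand at positions 2–10, 85–93.
The reverse primer's reverse complement is GAAGAGCCA, matching at positions 158–166.
Each forward site pairs with the reverse site to give a product ending at position 166: sizes 165, 82 bp.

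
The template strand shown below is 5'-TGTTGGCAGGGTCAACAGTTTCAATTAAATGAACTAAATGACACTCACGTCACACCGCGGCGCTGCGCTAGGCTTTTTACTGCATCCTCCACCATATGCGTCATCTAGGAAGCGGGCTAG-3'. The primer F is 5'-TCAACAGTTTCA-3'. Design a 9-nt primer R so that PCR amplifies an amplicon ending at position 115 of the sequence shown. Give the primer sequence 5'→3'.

5'-CCGCTTCCT-3'

The forward primer binds at positions 12–23; the product's 3' end on the top strand is position 115.
The reverse primer anneals to the top strand over positions 107–115, i.e. to AGGAAGCGG.
Its sequence written 5'→3' is the reverse complement: CCGCTTCCT.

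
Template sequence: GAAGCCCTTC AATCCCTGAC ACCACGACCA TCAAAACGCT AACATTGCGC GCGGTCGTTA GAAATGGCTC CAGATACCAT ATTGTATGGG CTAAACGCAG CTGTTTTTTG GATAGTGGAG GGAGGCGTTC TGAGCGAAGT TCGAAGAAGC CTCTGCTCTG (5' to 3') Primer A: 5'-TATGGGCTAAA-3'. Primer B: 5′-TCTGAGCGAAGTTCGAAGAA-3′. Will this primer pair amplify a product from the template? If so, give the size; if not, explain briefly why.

Primer A (TATGGGCTAAA) matches the top strand at positions 85–95 (3' end points downstream).
Primer B (TCTGAGCGAAGTTCGAAGAA) also matches the top strand directly, at positions 129–148 — its reverse complement TTCTTCGAACTTCGCTCAGA is not present.
Both primers anneal to the bottom strand with 3' ends pointing the same way, so neither can prime synthesis back toward the other.

No product — both primers anneal to the same strand and extend in the same direction.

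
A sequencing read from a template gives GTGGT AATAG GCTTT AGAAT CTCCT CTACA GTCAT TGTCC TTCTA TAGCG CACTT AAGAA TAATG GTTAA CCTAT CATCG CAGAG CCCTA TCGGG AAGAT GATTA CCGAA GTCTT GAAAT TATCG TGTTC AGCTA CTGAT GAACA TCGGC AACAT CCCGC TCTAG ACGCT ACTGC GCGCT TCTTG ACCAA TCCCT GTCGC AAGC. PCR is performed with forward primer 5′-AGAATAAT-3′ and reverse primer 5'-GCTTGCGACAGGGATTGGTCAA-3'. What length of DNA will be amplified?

The forward primer matches the template at positions 57–64.
Reverse complement of the reverse primer: TTGACCAATCCCTGTCGCAAGC. This occurs on the top strand at positions 183–204.
Amplicon spans positions 57–204: 148 bp.

148 bp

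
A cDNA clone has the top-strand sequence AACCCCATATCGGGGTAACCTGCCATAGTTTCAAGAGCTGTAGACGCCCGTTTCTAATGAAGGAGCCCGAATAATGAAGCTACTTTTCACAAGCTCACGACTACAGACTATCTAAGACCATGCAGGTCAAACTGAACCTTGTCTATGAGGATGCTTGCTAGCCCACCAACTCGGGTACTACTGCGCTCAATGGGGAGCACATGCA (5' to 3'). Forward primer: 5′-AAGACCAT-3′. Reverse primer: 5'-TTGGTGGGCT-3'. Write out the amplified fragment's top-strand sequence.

Scanning the template, AAGACCAT occurs at positions 114–121; this primer anneals to the bottom strand there with its 3' end pointing downstream.
Taking the reverse complement of TTGGTGGGCT gives AGCCCACCAA, found at positions 160–169 on the template; the primer anneals here to the top strand with its 3' end pointing upstream.
The product is the template from position 114 through 169 (56 bp).

5'-AAGACCATGCAGGTCAAACTGAACCTTGTCTATGAGGATGCTTGCTAGCCCACCAA-3'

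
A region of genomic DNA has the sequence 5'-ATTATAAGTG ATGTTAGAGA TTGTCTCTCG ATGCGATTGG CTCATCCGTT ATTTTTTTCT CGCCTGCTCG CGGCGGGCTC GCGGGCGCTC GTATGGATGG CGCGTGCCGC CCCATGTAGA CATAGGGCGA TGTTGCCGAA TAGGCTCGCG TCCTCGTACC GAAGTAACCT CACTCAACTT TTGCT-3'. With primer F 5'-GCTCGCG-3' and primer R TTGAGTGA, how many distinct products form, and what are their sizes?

Three products: 112 bp, 101 bp, 34 bp

The forward primer GCTCGCG matches the top strand at positions 66–72, 77–83, 144–150.
The reverse primer's reverse complement is TCACTCAA, matching at positions 170–177.
Each forward site pairs with the reverse site to give a product ending at position 177: sizes 112, 101, 34 bp.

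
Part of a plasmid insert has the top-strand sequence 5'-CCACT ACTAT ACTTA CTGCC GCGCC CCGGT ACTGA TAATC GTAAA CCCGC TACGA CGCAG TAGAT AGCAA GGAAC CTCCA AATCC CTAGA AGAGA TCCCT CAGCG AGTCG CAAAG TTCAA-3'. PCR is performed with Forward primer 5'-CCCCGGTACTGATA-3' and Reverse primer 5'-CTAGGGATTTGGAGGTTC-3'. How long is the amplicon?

The forward primer matches the template at positions 24–37.
Taking the reverse complement of CTAGGGATTTGGAGGTTC gives GAACCTCCAAATCCCTAG, found at positions 72–89 on the template; the primer anneals here to the top strand with its 3' end pointing upstream.
The product runs from position 24 to position 89, so its length is 89 − 24 + 1 = 66 bp.

66 bp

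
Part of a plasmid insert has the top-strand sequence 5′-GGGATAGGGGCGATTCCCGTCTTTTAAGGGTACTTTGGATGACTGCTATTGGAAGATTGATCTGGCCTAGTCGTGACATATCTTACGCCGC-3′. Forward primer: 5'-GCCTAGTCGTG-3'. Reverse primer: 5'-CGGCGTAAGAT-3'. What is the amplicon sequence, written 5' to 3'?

Forward primer GCCTAGTCGTG is found on the top strand at positions 65–75.
The reverse primer's reverse complement is ATCTTACGCCG, which matches the template at positions 80–90.
The product is the template from position 65 through 90 (26 bp).

5'-GCCTAGTCGTGACATATCTTACGCCG-3'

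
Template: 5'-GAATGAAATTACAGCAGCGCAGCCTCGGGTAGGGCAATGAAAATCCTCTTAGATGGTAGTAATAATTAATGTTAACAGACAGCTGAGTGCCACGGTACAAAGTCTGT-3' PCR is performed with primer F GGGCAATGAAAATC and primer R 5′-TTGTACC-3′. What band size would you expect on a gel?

69 bp

Forward primer GGGCAATGAAAATC is found on the top strand at positions 32–45.
Taking the reverse complement of TTGTACC gives GGTACAA, found at positions 94–100 on the template; the primer anneals here to the top strand with its 3' end pointing upstream.
The product runs from position 32 to position 100, so its length is 100 − 32 + 1 = 69 bp.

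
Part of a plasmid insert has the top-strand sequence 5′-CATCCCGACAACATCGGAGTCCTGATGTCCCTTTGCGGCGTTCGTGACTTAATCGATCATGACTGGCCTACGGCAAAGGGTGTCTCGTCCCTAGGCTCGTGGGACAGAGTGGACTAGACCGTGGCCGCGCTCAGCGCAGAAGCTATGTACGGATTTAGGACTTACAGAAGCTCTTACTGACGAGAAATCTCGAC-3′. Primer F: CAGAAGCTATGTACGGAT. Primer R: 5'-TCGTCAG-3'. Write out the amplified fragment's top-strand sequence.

5'-CAGAAGCTATGTACGGATTTAGGACTTACAGAAGCTCTTACTGACGA-3'

Forward primer CAGAAGCTATGTACGGAT is found on the top strand at positions 137–154.
The reverse primer's reverse complement is CTGACGA, which matches the template at positions 177–183.
The product is the template from position 137 through 183 (47 bp).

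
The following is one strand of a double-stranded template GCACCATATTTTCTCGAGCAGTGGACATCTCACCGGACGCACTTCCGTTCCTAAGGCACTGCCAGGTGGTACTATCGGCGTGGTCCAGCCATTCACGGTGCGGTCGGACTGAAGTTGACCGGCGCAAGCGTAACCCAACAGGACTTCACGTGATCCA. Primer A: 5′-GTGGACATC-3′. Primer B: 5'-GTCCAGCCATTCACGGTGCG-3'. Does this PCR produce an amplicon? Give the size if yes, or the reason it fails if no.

No product — both primers anneal to the same strand and extend in the same direction.

Primer A (GTGGACATC) matches the top strand at positions 21–29 (3' end points downstream).
Primer B (GTCCAGCCATTCACGGTGCG) also matches the top strand directly, at positions 83–102 — its reverse complement CGCACCGTGAATGGCTGGAC is not present.
Both primers anneal to the bottom strand with 3' ends pointing the same way, so neither can prime synthesis back toward the other.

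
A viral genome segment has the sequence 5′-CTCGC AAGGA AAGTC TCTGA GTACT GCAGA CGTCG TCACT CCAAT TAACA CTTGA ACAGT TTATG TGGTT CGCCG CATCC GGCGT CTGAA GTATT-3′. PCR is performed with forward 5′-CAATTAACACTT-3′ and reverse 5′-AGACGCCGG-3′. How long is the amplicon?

46 bp

The forward primer matches the template at positions 42–53.
Reverse complement of the reverse primer: CCGGCGTCT. This occurs on the top strand at positions 79–87.
Amplicon spans positions 42–87: 46 bp.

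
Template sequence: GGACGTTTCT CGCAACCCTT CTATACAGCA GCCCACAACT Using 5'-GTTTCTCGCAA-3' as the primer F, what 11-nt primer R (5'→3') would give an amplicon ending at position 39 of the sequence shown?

The forward primer binds at positions 5–15; the product's 3' end on the top strand is position 39.
The reverse primer anneals to the top strand over positions 29–39, i.e. to CAGCCCACAAC.
Its sequence written 5'→3' is the reverse complement: GTTGTGGGCTG.

5'-GTTGTGGGCTG-3'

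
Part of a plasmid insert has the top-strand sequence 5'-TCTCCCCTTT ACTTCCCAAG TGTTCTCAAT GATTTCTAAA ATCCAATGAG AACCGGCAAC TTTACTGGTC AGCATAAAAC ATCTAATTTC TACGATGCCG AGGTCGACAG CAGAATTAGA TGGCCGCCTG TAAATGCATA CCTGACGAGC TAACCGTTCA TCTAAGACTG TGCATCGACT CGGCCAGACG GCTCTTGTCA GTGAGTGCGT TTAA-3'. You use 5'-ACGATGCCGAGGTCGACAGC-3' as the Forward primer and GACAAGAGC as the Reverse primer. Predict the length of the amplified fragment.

Scanning the template, ACGATGCCGAGGTCGACAGC occurs at positions 92–111; this primer anneals to the bottom strand there with its 3' end pointing downstream.
Reverse complement of the reverse primer: GCTCTTGTC. This occurs on the top strand at positions 191–199.
The product runs from position 92 to position 199, so its length is 199 − 92 + 1 = 108 bp.

108 bp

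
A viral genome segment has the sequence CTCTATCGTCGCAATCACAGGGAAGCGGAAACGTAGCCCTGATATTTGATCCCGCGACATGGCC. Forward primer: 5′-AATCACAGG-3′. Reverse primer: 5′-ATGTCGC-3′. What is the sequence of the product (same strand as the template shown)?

5'-AATCACAGGGAAGCGGAAACGTAGCCCTGATATTTGATCCCGCGACAT-3'

Forward primer AATCACAGG is found on the top strand at positions 13–21.
Reverse complement of the reverse primer: GCGACAT. This occurs on the top strand at positions 54–60.
The product is the template from position 13 through 60 (48 bp).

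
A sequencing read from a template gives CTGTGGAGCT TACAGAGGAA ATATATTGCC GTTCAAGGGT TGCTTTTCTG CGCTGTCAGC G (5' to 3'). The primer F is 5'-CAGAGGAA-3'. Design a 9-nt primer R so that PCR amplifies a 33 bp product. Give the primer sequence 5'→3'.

5'-AAGCAACCC-3'

The forward primer binds at positions 13–20, so a 33 bp product ends at position 13 + 33 − 1 = 45.
The reverse primer anneals to the top strand over positions 37–45, i.e. to GGGTTGCTT.
Its sequence written 5'→3' is the reverse complement: AAGCAACCC.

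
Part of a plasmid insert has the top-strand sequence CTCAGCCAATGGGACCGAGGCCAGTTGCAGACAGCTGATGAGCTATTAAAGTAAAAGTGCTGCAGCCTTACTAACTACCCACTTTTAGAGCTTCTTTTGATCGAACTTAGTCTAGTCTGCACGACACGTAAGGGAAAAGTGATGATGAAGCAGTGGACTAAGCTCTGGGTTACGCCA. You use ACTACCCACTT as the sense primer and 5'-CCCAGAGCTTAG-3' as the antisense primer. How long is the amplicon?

96 bp

Forward primer ACTACCCACTT is found on the top strand at positions 74–84.
Taking the reverse complement of CCCAGAGCTTAG gives CTAAGCTCTGGG, found at positions 158–169 on the template; the primer anneals here to the top strand with its 3' end pointing upstream.
The product runs from position 74 to position 169, so its length is 169 − 74 + 1 = 96 bp.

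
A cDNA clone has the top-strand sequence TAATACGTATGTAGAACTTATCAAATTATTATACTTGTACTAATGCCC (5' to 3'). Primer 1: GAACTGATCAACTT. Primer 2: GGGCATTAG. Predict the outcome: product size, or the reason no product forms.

No product — primer 1 has no binding site in the template.

Primer 1 (GAACTGATCAACTT) does not match the top strand, and its reverse complement AAGTTGATCAGTTC does not match either.
With no annealing site for primer 1, no amplification occurs.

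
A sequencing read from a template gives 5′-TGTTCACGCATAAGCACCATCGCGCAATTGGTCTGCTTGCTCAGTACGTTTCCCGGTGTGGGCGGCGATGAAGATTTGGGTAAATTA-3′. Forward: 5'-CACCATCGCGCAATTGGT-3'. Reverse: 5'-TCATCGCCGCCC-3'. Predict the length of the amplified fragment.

57 bp

Scanning the template, CACCATCGCGCAATTGGT occurs at positions 15–32; this primer anneals to the bottom strand there with its 3' end pointing downstream.
The reverse primer's reverse complement is GGGCGGCGATGA, which matches the template at positions 60–71.
The product runs from position 15 to position 71, so its length is 71 − 15 + 1 = 57 bp.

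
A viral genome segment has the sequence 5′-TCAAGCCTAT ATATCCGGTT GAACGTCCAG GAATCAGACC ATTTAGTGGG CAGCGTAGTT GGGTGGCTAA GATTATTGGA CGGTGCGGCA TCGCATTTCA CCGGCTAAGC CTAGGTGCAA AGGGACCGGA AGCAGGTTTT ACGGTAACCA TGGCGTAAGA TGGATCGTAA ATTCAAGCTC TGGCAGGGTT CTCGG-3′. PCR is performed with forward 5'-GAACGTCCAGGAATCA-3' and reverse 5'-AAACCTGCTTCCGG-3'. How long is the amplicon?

Scanning the template, GAACGTCCAGGAATCA occurs at positions 21–36; this primer anneals to the bottom strand there with its 3' end pointing downstream.
Taking the reverse complement of AAACCTGCTTCCGG gives CCGGAAGCAGGTTT, found at positions 126–139 on the template; the primer anneals here to the top strand with its 3' end pointing upstream.
Product length = (reverse-primer end) − (forward-primer start) + 1 = 139 − 21 + 1 = 119 bp.

119 bp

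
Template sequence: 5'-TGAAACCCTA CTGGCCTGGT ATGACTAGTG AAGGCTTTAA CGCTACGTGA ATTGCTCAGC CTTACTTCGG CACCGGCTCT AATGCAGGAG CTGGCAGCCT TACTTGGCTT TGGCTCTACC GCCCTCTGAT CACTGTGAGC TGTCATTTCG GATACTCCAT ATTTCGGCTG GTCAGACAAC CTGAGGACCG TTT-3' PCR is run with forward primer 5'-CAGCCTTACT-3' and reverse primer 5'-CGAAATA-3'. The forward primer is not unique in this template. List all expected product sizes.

The forward primer CAGCCTTACT matches the top strand at positions 57–66, 95–104.
The reverse primer's reverse complement is TATTTCG, matching at positions 160–166.
Each forward site pairs with the reverse site to give a product ending at position 166: sizes 110, 72 bp.

110 bp, 72 bp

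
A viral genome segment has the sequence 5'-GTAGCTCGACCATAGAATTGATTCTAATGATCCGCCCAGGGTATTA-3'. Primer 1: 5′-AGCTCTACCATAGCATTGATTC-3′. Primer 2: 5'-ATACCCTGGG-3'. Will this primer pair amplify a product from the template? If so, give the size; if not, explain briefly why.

Primer 1 (AGCTCTACCATAGCATTGATTC) does not match the top strand, and its reverse complement GAATCAATGCTATGGTAGAGCT does not match either.
With no annealing site for primer 1, no amplification occurs.

No product — primer 1 has no binding site in the template.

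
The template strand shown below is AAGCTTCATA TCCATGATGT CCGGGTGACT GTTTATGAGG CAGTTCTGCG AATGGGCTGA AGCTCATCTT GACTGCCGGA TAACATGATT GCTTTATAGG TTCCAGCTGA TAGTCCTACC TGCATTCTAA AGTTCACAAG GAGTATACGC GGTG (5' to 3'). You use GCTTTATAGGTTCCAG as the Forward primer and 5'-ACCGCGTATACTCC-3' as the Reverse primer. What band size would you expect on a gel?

The forward primer matches the template at positions 91–106.
The reverse primer's reverse complement is GGAGTATACGCGGT, which matches the template at positions 140–153.
The product runs from position 91 to position 153, so its length is 153 − 91 + 1 = 63 bp.

63 bp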